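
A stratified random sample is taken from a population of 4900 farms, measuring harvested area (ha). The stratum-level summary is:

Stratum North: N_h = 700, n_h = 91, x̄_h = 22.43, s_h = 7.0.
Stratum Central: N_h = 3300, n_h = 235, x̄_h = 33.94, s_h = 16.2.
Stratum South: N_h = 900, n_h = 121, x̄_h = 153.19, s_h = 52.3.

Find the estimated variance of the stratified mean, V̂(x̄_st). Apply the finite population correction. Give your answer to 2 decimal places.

V̂(x̄_st) ≈ 1.14

V̂(x̄_st) = Σ W_h² (1 − n_h/N_h) s_h²/n_h, with W_h = N_h/N and N = 4900:
  stratum North: (700/4900)²·(1 − 91/700)·7.0²/91 = 0.00956044
  stratum Central: (3300/4900)²·(1 − 235/3300)·16.2²/235 = 0.470451
  stratum South: (900/4900)²·(1 − 121/900)·52.3²/121 = 0.660094
V̂(x̄_st) = 1.14011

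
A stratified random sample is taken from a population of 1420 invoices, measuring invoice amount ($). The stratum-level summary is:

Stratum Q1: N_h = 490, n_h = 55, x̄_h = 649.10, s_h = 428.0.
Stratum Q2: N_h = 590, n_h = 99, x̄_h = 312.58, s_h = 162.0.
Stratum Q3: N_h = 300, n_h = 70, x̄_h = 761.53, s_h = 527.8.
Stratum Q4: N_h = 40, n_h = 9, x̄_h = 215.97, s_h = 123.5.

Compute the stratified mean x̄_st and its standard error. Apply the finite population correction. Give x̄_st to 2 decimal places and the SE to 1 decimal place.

x̄_st = Σ W_h x̄_h = (490·649.10 + 590·312.58 + 300·761.53 + 40·215.97)/1420 = 520.83028
V̂(x̄_st) = Σ W_h² (1 − n_h/N_h) s_h²/n_h, with W_h = N_h/N and N = 1420:
  stratum Q1: (490/1420)²·(1 − 55/490)·428.0²/55 = 352.074
  stratum Q2: (590/1420)²·(1 − 99/590)·162.0²/99 = 38.0848
  stratum Q3: (300/1420)²·(1 − 70/300)·527.8²/70 = 136.18
  stratum Q4: (40/1420)²·(1 − 9/40)·123.5²/9 = 1.04216
V̂(x̄_st) = 527.381
SE(x̄_st) = √527.381 = 22.9648

x̄_st ≈ 520.83, SE ≈ 23.0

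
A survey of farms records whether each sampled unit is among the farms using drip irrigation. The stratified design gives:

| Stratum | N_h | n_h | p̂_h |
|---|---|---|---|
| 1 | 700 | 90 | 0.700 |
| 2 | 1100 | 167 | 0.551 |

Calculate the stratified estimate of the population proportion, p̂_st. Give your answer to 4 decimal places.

p̂_st ≈ 0.6089

N = 1800; stratum weights W_h = N_h/N.
p̂_st = Σ W_h p̂_h = (700·0.700 + 1100·0.551)/1800 = 0.60894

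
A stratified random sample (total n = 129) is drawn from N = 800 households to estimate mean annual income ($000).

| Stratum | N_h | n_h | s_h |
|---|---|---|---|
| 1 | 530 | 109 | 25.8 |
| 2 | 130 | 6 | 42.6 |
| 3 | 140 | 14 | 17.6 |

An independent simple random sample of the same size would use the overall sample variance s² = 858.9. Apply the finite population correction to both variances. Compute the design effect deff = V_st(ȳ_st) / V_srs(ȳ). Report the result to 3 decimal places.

deff ≈ 1.855

V̂(ȳ_st) = Σ W_h² (1 − n_h/N_h) s_h²/n_h, with W_h = N_h/N and N = 800:
  stratum 1: (530/800)²·(1 − 109/530)·25.8²/109 = 2.12907
  stratum 2: (130/800)²·(1 − 6/130)·42.6²/6 = 7.61821
  stratum 3: (140/800)²·(1 − 14/140)·17.6²/14 = 0.60984
V_st = 10.3571
V_srs = (1 − 129/800)·858.9/129 = 5.58451
deff = V_st / V_srs = 10.3571/5.58451 = 1.8546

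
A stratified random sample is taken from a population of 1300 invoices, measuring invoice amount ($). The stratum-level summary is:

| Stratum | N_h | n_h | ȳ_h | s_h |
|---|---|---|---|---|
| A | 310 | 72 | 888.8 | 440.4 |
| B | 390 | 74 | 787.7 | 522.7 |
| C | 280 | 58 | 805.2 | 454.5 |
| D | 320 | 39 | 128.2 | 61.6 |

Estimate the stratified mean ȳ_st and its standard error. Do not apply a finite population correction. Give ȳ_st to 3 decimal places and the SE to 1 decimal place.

ȳ_st = Σ W_h ȳ_h = (310·888.8 + 390·787.7 + 280·805.2 + 320·128.2)/1300 = 653.23923
V̂(ȳ_st) = Σ W_h² s_h²/n_h, with W_h = N_h/N and N = 1300:
  stratum A: (310/1300)²·440.4²/72 = 153.179
  stratum B: (390/1300)²·522.7²/74 = 332.289
  stratum C: (280/1300)²·454.5²/58 = 165.222
  stratum D: (320/1300)²·61.6²/39 = 5.89536
V̂(ȳ_st) = 656.586
SE(ȳ_st) = √656.586 = 25.6239

ȳ_st ≈ 653.239, SE ≈ 25.6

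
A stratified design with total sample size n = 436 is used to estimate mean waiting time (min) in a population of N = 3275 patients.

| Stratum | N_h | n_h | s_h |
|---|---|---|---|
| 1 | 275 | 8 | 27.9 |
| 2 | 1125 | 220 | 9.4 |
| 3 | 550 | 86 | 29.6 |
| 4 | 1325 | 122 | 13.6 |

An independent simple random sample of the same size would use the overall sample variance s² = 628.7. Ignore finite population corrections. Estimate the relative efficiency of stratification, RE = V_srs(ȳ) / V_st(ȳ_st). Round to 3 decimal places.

V̂(ȳ_st) = Σ W_h² s_h²/n_h, with W_h = N_h/N and N = 3275:
  stratum 1: (275/3275)²·27.9²/8 = 0.686059
  stratum 2: (1125/3275)²·9.4²/220 = 0.0473931
  stratum 3: (550/3275)²·29.6²/86 = 0.287334
  stratum 4: (1325/3275)²·13.6²/122 = 0.248157
V_st = 1.26894
V_srs = s²/n = 628.7/436 = 1.44197
Relative efficiency = V_srs / V_st = 1.44197/1.26894 = 1.1364

RE ≈ 1.136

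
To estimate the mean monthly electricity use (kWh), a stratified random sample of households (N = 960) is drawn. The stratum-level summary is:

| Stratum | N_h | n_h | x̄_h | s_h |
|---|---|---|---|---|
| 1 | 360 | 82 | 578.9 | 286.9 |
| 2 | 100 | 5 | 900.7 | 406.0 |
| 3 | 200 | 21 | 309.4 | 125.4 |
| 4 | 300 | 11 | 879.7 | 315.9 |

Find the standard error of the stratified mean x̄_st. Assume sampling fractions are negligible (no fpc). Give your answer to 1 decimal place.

V̂(x̄_st) = Σ W_h² s_h²/n_h, with W_h = N_h/N and N = 960:
  stratum 1: (360/960)²·286.9²/82 = 141.159
  stratum 2: (100/960)²·406.0²/5 = 357.717
  stratum 3: (200/960)²·125.4²/21 = 32.5007
  stratum 4: (300/960)²·315.9²/11 = 885.945
V̂(x̄_st) = 1417.32
SE(x̄_st) = √1417.32 = 37.6473

SE(x̄_st) ≈ 37.6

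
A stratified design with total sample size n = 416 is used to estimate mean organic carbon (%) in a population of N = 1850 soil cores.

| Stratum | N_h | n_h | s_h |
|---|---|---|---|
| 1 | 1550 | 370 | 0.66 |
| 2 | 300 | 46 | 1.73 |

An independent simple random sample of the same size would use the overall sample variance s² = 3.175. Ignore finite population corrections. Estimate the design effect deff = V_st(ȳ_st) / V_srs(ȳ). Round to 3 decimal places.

V̂(ȳ_st) = Σ W_h² s_h²/n_h, with W_h = N_h/N and N = 1850:
  stratum 1: (1550/1850)²·0.66²/370 = 0.00082643
  stratum 2: (300/1850)²·1.73²/46 = 0.00171093
V_st = 0.00253736
V_srs = s²/n = 3.175/416 = 0.00763221
deff = V_st / V_srs = 0.00253736/0.00763221 = 0.3325

deff ≈ 0.332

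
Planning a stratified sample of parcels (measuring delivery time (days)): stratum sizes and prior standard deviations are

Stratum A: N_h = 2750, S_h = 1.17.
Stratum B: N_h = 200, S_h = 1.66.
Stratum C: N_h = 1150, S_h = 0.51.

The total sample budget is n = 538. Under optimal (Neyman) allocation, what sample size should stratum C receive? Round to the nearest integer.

76

Neyman allocation: n_h = n · N_h S_h / Σ N_i S_i, with n = 538.
  stratum A: N_h·S_h = 2750·1.17 = 3217.50
  stratum B: N_h·S_h = 200·1.66 = 332.00
  stratum C: N_h·S_h = 1150·0.51 = 586.50
Σ N_h S_h = 4136.00
n for stratum C = 538·586.50/4136.00 = 76.290 → 76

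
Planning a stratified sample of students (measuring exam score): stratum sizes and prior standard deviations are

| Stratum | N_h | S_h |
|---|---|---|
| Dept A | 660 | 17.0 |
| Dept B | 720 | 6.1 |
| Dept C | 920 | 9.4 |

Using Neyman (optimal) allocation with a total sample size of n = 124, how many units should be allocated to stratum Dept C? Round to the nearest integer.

44

Neyman allocation: n_h = n · N_h S_h / Σ N_i S_i, with n = 124.
  stratum Dept A: N_h·S_h = 660·17.0 = 11220.00
  stratum Dept B: N_h·S_h = 720·6.1 = 4392.00
  stratum Dept C: N_h·S_h = 920·9.4 = 8648.00
Σ N_h S_h = 24260.00
n for stratum Dept C = 124·8648.00/24260.00 = 44.202 → 44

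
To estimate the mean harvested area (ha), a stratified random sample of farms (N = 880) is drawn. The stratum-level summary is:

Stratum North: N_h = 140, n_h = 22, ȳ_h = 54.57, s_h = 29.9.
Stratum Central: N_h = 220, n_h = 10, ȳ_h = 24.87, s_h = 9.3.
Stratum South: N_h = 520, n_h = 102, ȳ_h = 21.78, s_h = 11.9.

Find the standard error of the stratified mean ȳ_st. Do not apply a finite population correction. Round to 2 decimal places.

V̂(ȳ_st) = Σ W_h² s_h²/n_h, with W_h = N_h/N and N = 880:
  stratum North: (140/880)²·29.9²/22 = 1.02851
  stratum Central: (220/880)²·9.3²/10 = 0.540563
  stratum South: (520/880)²·11.9²/102 = 0.484769
V̂(ȳ_st) = 2.05385
SE(ȳ_st) = √2.05385 = 1.43312

SE(ȳ_st) ≈ 1.43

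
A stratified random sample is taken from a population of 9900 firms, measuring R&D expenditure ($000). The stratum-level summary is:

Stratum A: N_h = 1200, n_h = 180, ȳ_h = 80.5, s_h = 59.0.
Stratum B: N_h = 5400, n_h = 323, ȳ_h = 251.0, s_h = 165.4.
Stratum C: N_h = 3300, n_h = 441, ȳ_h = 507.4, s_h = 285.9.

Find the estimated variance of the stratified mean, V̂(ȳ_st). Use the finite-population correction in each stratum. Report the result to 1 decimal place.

V̂(ȳ_st) ≈ 41.8

V̂(ȳ_st) = Σ W_h² (1 − n_h/N_h) s_h²/n_h, with W_h = N_h/N and N = 9900:
  stratum A: (1200/9900)²·(1 − 180/1200)·59.0²/180 = 0.241514
  stratum B: (5400/9900)²·(1 − 323/5400)·165.4²/323 = 23.6919
  stratum C: (3300/9900)²·(1 − 441/3300)·285.9²/441 = 17.8422
V̂(ȳ_st) = 41.7755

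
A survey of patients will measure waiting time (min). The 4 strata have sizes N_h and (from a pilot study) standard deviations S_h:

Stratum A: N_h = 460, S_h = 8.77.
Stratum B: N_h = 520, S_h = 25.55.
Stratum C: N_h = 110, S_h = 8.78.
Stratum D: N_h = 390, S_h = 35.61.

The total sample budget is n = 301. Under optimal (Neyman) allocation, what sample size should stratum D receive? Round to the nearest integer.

Neyman allocation: n_h = n · N_h S_h / Σ N_i S_i, with n = 301.
  stratum A: N_h·S_h = 460·8.77 = 4034.20
  stratum B: N_h·S_h = 520·25.55 = 13286.00
  stratum C: N_h·S_h = 110·8.78 = 965.80
  stratum D: N_h·S_h = 390·35.61 = 13887.90
Σ N_h S_h = 32173.90
n for stratum D = 301·13887.90/32173.90 = 129.927 → 130

130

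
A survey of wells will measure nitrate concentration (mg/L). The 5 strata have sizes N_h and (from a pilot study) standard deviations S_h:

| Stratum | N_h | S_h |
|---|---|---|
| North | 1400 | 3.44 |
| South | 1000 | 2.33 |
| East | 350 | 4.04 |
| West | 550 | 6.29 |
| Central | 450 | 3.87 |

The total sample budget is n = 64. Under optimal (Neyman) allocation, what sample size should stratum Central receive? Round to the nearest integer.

8

Neyman allocation: n_h = n · N_h S_h / Σ N_i S_i, with n = 64.
  stratum North: N_h·S_h = 1400·3.44 = 4816.00
  stratum South: N_h·S_h = 1000·2.33 = 2330.00
  stratum East: N_h·S_h = 350·4.04 = 1414.00
  stratum West: N_h·S_h = 550·6.29 = 3459.50
  stratum Central: N_h·S_h = 450·3.87 = 1741.50
Σ N_h S_h = 13761.00
n for stratum Central = 64·1741.50/13761.00 = 8.099 → 8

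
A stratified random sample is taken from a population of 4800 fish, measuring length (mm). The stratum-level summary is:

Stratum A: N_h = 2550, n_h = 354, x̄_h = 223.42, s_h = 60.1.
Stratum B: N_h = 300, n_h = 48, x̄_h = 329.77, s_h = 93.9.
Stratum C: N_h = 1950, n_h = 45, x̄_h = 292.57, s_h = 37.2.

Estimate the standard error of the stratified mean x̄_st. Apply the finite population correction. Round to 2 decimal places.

V̂(x̄_st) = Σ W_h² (1 − n_h/N_h) s_h²/n_h, with W_h = N_h/N and N = 4800:
  stratum A: (2550/4800)²·(1 − 354/2550)·60.1²/354 = 2.47991
  stratum B: (300/4800)²·(1 − 48/300)·93.9²/48 = 0.602739
  stratum C: (1950/4800)²·(1 − 45/1950)·37.2²/45 = 4.95816
V̂(x̄_st) = 8.04081
SE(x̄_st) = √8.04081 = 2.83563

SE(x̄_st) ≈ 2.84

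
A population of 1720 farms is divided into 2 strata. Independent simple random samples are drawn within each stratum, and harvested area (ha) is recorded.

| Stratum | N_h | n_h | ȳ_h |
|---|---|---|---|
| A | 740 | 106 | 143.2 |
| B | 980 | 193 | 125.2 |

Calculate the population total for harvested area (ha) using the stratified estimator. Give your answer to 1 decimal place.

τ̂_st ≈ 228664.0

τ̂_st = Σ N_h ȳ_h = 740·143.2 + 980·125.2 = 228664.0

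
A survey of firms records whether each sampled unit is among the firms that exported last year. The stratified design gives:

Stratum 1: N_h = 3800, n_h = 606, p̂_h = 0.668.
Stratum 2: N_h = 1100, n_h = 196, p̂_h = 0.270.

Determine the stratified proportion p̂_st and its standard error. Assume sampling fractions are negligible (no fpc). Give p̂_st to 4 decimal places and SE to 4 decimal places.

p̂_st ≈ 0.5787, SE ≈ 0.0165

N = 4900; stratum weights W_h = N_h/N.
p̂_st = Σ W_h p̂_h = (3800·0.668 + 1100·0.270)/4900 = 0.57865
V̂(p̂_st) = Σ W_h² p̂_h(1−p̂_h)/(n_h−1):
  stratum 1: (3800/4900)²·0.668·0.332/605 = 0.000220462
  stratum 2: (1100/4900)²·0.270·0.730/195 = 5.09384e-05
V̂(p̂_st) = 0.000271401; SE = √V̂ = 0.0164742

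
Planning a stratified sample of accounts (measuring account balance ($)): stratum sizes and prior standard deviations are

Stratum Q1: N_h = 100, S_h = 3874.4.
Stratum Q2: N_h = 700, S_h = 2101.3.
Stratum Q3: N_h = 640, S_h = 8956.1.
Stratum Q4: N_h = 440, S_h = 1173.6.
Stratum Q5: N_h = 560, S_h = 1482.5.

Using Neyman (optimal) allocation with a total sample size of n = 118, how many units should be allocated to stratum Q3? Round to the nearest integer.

76

Neyman allocation: n_h = n · N_h S_h / Σ N_i S_i, with n = 118.
  stratum Q1: N_h·S_h = 100·3874.4 = 387440.00
  stratum Q2: N_h·S_h = 700·2101.3 = 1470910.00
  stratum Q3: N_h·S_h = 640·8956.1 = 5731904.00
  stratum Q4: N_h·S_h = 440·1173.6 = 516384.00
  stratum Q5: N_h·S_h = 560·1482.5 = 830200.00
Σ N_h S_h = 8936838.00
n for stratum Q3 = 118·5731904.00/8936838.00 = 75.683 → 76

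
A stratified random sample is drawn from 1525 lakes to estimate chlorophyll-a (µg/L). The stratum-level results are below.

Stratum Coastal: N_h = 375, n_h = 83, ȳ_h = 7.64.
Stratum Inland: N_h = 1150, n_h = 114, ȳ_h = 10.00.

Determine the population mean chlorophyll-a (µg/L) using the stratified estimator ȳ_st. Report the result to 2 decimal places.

N = Σ N_h = 1525. Stratum weights W_h = N_h/N.
ȳ_st = (375·7.64 + 1150·10.00) / 1525 = 9.4197

ȳ_st ≈ 9.42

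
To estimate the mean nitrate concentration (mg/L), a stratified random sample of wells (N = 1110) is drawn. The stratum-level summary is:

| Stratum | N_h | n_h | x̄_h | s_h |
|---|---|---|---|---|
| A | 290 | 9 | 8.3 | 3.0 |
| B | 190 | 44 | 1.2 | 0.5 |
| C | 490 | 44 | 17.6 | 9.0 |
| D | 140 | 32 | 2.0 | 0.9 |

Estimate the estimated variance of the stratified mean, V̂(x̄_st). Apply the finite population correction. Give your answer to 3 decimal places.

V̂(x̄_st) = Σ W_h² (1 − n_h/N_h) s_h²/n_h, with W_h = N_h/N and N = 1110:
  stratum A: (290/1110)²·(1 − 9/290)·3.0²/9 = 0.0661391
  stratum B: (190/1110)²·(1 − 44/190)·0.5²/44 = 0.000127923
  stratum C: (490/1110)²·(1 − 44/490)·9.0²/44 = 0.326526
  stratum D: (140/1110)²·(1 − 32/140)·0.9²/32 = 0.000310628
V̂(x̄_st) = 0.393103

V̂(x̄_st) ≈ 0.393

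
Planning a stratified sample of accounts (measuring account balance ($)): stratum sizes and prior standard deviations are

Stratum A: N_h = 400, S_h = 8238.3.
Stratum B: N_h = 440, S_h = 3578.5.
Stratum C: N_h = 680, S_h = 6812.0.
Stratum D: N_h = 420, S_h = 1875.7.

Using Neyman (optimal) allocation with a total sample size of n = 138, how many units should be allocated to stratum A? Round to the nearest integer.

44

Neyman allocation: n_h = n · N_h S_h / Σ N_i S_i, with n = 138.
  stratum A: N_h·S_h = 400·8238.3 = 3295320.00
  stratum B: N_h·S_h = 440·3578.5 = 1574540.00
  stratum C: N_h·S_h = 680·6812.0 = 4632160.00
  stratum D: N_h·S_h = 420·1875.7 = 787794.00
Σ N_h S_h = 10289814.00
n for stratum A = 138·3295320.00/10289814.00 = 44.195 → 44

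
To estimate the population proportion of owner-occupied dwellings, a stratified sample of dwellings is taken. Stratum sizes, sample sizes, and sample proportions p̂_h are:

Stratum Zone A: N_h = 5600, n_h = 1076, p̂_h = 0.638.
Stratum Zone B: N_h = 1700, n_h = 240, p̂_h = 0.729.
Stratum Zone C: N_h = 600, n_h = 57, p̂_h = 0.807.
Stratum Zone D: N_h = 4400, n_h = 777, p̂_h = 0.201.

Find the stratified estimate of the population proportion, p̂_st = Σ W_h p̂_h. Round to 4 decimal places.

N = 12300; stratum weights W_h = N_h/N.
p̂_st = Σ W_h p̂_h = (5600·0.638 + 1700·0.729 + 600·0.807 + 4400·0.201)/12300 = 0.50250

p̂_st ≈ 0.5025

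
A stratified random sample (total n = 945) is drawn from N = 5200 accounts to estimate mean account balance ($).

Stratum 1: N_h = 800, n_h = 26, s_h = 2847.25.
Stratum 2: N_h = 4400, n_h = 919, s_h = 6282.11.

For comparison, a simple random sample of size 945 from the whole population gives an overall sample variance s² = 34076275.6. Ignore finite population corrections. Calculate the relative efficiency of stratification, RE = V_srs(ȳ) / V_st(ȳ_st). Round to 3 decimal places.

V̂(ȳ_st) = Σ W_h² s_h²/n_h, with W_h = N_h/N and N = 5200:
  stratum 1: (800/5200)²·2847.25²/26 = 7379.91
  stratum 2: (4400/5200)²·6282.11²/919 = 30746.4
V_st = 38126.3
V_srs = s²/n = 34076275.6/945 = 36059.6
Relative efficiency = V_srs / V_st = 36059.6/38126.3 = 0.9458

RE ≈ 0.946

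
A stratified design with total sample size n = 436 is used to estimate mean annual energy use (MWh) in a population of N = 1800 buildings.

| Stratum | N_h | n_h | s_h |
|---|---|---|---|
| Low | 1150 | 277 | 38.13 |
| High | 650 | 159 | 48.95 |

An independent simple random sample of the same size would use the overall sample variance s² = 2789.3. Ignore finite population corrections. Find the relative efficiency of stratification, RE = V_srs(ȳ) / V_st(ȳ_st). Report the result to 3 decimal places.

V̂(ȳ_st) = Σ W_h² s_h²/n_h, with W_h = N_h/N and N = 1800:
  stratum Low: (1150/1800)²·38.13²/277 = 2.14242
  stratum High: (650/1800)²·48.95²/159 = 1.96512
V_st = 4.10754
V_srs = s²/n = 2789.3/436 = 6.39748
Relative efficiency = V_srs / V_st = 6.39748/4.10754 = 1.5575

RE ≈ 1.557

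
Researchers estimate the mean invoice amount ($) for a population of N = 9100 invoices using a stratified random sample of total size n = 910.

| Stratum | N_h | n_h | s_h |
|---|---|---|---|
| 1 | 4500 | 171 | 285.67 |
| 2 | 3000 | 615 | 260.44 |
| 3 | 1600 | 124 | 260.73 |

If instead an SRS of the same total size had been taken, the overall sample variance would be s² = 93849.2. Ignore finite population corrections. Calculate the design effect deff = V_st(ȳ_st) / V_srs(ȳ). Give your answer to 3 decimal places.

deff ≈ 1.412

V̂(ȳ_st) = Σ W_h² s_h²/n_h, with W_h = N_h/N and N = 9100:
  stratum 1: (4500/9100)²·285.67²/171 = 116.701
  stratum 2: (3000/9100)²·260.44²/615 = 11.9867
  stratum 3: (1600/9100)²·260.73²/124 = 16.948
V_st = 145.636
V_srs = s²/n = 93849.2/910 = 103.131
deff = V_st / V_srs = 145.636/103.131 = 1.4121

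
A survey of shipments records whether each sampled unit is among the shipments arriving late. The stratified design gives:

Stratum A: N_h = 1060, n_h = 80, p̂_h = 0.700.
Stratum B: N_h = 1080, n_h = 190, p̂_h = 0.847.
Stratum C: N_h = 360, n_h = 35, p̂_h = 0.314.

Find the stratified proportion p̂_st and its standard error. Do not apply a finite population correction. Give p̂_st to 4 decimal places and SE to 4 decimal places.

N = 2500; stratum weights W_h = N_h/N.
p̂_st = Σ W_h p̂_h = (1060·0.700 + 1080·0.847 + 360·0.314)/2500 = 0.70792
V̂(p̂_st) = Σ W_h² p̂_h(1−p̂_h)/(n_h−1):
  stratum A: (1060/2500)²·0.700·0.300/79 = 0.000477886
  stratum B: (1080/2500)²·0.847·0.153/189 = 0.000127962
  stratum C: (360/2500)²·0.314·0.686/34 = 0.000131371
V̂(p̂_st) = 0.000737219; SE = √V̂ = 0.0271518

p̂_st ≈ 0.7079, SE ≈ 0.0272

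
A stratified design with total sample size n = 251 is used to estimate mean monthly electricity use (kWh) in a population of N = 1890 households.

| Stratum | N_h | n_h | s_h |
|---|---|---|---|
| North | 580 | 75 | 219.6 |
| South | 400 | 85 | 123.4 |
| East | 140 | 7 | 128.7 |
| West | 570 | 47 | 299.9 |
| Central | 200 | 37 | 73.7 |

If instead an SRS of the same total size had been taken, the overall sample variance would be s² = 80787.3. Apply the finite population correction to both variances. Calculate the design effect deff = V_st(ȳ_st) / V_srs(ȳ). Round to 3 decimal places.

V̂(ȳ_st) = Σ W_h² (1 − n_h/N_h) s_h²/n_h, with W_h = N_h/N and N = 1890:
  stratum North: (580/1890)²·(1 − 75/580)·219.6²/75 = 52.7229
  stratum South: (400/1890)²·(1 − 85/400)·123.4²/85 = 6.31915
  stratum East: (140/1890)²·(1 − 7/140)·128.7²/7 = 12.3343
  stratum West: (570/1890)²·(1 − 47/570)·299.9²/47 = 159.701
  stratum Central: (200/1890)²·(1 − 37/200)·73.7²/37 = 1.33976
V_st = 232.417
V_srs = (1 − 251/1890)·80787.3/251 = 279.117
deff = V_st / V_srs = 232.417/279.117 = 0.8327

deff ≈ 0.833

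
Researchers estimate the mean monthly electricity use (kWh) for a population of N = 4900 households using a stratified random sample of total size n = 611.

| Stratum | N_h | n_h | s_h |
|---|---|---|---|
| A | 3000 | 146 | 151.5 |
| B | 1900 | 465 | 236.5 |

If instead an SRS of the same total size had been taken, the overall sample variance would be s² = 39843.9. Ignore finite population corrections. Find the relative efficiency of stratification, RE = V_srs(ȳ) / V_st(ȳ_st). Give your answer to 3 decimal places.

RE ≈ 0.847

V̂(ȳ_st) = Σ W_h² s_h²/n_h, with W_h = N_h/N and N = 4900:
  stratum A: (3000/4900)²·151.5²/146 = 58.9281
  stratum B: (1900/4900)²·236.5²/465 = 18.0852
V_st = 77.0134
V_srs = s²/n = 39843.9/611 = 65.211
Relative efficiency = V_srs / V_st = 65.211/77.0134 = 0.8467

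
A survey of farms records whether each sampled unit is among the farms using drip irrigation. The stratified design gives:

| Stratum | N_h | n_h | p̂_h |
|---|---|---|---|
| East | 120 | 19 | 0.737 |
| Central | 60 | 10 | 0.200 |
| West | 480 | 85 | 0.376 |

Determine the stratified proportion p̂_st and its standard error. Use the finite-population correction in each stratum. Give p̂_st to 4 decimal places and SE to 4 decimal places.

N = 660; stratum weights W_h = N_h/N.
p̂_st = Σ W_h p̂_h = (120·0.737 + 60·0.200 + 480·0.376)/660 = 0.42564
V̂(p̂_st) = Σ W_h² (1 − n_h/N_h) p̂_h(1−p̂_h)/(n_h−1):
  stratum East: (120/660)²·(1 − 19/120)·0.737·0.263/18 = 0.000299616
  stratum Central: (60/660)²·(1 − 10/60)·0.200·0.800/9 = 0.000122436
  stratum West: (480/660)²·(1 − 85/480)·0.376·0.624/84 = 0.00121575
V̂(p̂_st) = 0.0016378; SE = √V̂ = 0.0404698

p̂_st ≈ 0.4256, SE ≈ 0.0405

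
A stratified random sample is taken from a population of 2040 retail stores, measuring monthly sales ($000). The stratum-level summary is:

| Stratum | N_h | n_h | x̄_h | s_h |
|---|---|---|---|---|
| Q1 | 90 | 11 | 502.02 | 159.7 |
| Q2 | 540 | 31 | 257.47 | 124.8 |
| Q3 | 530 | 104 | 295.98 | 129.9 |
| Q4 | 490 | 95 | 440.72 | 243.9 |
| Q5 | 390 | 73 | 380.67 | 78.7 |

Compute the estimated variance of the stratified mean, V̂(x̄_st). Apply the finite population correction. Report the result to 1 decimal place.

V̂(x̄_st) = Σ W_h² (1 − n_h/N_h) s_h²/n_h, with W_h = N_h/N and N = 2040:
  stratum Q1: (90/2040)²·(1 − 11/90)·159.7²/11 = 3.9612
  stratum Q2: (540/2040)²·(1 − 31/540)·124.8²/31 = 33.1832
  stratum Q3: (530/2040)²·(1 − 104/530)·129.9²/104 = 8.80258
  stratum Q4: (490/2040)²·(1 − 95/490)·243.9²/95 = 29.1228
  stratum Q5: (390/2040)²·(1 − 73/390)·78.7²/73 = 2.52052
V̂(x̄_st) = 77.5903

V̂(x̄_st) ≈ 77.6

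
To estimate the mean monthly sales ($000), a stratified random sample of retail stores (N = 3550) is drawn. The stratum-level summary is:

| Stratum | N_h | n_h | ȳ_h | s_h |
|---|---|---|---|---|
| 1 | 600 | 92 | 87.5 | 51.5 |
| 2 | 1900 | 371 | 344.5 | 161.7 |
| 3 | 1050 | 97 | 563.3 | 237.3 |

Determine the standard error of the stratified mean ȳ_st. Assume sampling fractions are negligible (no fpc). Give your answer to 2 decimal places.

SE(ȳ_st) ≈ 8.47

V̂(ȳ_st) = Σ W_h² s_h²/n_h, with W_h = N_h/N and N = 3550:
  stratum 1: (600/3550)²·51.5²/92 = 0.823517
  stratum 2: (1900/3550)²·161.7²/371 = 20.1882
  stratum 3: (1050/3550)²·237.3²/97 = 50.7862
V̂(ȳ_st) = 71.7979
SE(ȳ_st) = √71.7979 = 8.47336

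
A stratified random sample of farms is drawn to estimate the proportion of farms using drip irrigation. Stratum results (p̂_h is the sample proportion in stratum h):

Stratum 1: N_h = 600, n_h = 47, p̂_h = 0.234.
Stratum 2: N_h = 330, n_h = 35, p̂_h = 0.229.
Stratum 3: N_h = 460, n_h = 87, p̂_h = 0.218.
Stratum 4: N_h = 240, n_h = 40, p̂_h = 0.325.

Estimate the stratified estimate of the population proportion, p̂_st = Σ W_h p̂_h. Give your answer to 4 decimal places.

p̂_st ≈ 0.2419

N = 1630; stratum weights W_h = N_h/N.
p̂_st = Σ W_h p̂_h = (600·0.234 + 330·0.229 + 460·0.218 + 240·0.325)/1630 = 0.24187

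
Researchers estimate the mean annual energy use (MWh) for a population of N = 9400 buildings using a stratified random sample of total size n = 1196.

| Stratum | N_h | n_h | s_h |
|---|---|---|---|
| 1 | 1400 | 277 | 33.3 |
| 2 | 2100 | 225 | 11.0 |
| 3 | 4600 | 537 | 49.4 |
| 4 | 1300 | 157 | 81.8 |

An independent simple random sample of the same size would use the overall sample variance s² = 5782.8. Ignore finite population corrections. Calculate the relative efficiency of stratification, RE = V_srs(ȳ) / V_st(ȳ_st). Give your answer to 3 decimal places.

V̂(ȳ_st) = Σ W_h² s_h²/n_h, with W_h = N_h/N and N = 9400:
  stratum 1: (1400/9400)²·33.3²/277 = 0.0887992
  stratum 2: (2100/9400)²·11.0²/225 = 0.0268402
  stratum 3: (4600/9400)²·49.4²/537 = 1.08828
  stratum 4: (1300/9400)²·81.8²/157 = 0.815151
V_st = 2.01907
V_srs = s²/n = 5782.8/1196 = 4.83512
Relative efficiency = V_srs / V_st = 4.83512/2.01907 = 2.3947

RE ≈ 2.395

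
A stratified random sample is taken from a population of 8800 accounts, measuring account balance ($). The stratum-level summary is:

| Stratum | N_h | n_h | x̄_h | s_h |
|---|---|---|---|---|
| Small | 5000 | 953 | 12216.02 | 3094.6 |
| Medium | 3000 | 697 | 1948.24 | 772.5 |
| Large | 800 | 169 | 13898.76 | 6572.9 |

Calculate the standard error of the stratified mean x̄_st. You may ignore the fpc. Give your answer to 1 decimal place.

SE(x̄_st) ≈ 73.9

V̂(x̄_st) = Σ W_h² s_h²/n_h, with W_h = N_h/N and N = 8800:
  stratum Small: (5000/8800)²·3094.6²/953 = 3244.07
  stratum Medium: (3000/8800)²·772.5²/697 = 99.5042
  stratum Large: (800/8800)²·6572.9²/169 = 2112.72
V̂(x̄_st) = 5456.3
SE(x̄_st) = √5456.3 = 73.8668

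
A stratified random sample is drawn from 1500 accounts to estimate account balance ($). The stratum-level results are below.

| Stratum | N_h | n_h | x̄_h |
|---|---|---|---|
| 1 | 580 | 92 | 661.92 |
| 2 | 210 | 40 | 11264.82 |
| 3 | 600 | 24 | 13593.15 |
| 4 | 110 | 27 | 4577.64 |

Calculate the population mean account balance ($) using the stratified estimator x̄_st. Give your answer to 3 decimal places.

x̄_st ≈ 7605.971

N = Σ N_h = 1500. Stratum weights W_h = N_h/N.
x̄_st = (580·661.92 + 210·11264.82 + 600·13593.15 + 110·4577.64) / 1500 = 7605.97080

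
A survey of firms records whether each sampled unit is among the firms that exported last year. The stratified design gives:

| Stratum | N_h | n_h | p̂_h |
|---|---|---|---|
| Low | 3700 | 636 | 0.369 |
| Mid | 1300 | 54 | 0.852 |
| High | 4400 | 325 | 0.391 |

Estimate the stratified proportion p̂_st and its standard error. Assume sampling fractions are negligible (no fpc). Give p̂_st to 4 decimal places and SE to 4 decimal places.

p̂_st ≈ 0.4461, SE ≈ 0.0162

N = 9400; stratum weights W_h = N_h/N.
p̂_st = Σ W_h p̂_h = (3700·0.369 + 1300·0.852 + 4400·0.391)/9400 = 0.44610
V̂(p̂_st) = Σ W_h² p̂_h(1−p̂_h)/(n_h−1):
  stratum Low: (3700/9400)²·0.369·0.631/635 = 5.68106e-05
  stratum Mid: (1300/9400)²·0.852·0.148/53 = 4.55047e-05
  stratum High: (4400/9400)²·0.391·0.609/324 = 0.000161027
V̂(p̂_st) = 0.000263342; SE = √V̂ = 0.0162278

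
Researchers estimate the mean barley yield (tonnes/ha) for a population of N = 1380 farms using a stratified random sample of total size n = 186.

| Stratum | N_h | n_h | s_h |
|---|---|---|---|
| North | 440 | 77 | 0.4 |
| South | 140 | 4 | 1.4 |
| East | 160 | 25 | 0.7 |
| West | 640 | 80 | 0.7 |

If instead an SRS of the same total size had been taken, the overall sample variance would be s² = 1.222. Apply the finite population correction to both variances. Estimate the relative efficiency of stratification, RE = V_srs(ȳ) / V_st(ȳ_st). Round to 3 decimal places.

V̂(ȳ_st) = Σ W_h² (1 − n_h/N_h) s_h²/n_h, with W_h = N_h/N and N = 1380:
  stratum North: (440/1380)²·(1 − 77/440)·0.4²/77 = 0.000174273
  stratum South: (140/1380)²·(1 − 4/140)·1.4²/4 = 0.00489897
  stratum East: (160/1380)²·(1 − 25/160)·0.7²/25 = 0.000222306
  stratum West: (640/1380)²·(1 − 80/640)·0.7²/80 = 0.0011527
V_st = 0.00644825
V_srs = (1 − 186/1380)·1.222/186 = 0.00568439
Relative efficiency = V_srs / V_st = 0.00568439/0.00644825 = 0.8815

RE ≈ 0.882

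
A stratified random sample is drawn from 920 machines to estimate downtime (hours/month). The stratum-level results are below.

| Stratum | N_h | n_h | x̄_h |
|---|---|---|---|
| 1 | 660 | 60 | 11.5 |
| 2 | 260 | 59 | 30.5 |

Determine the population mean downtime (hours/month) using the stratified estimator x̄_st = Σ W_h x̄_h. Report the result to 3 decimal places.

N = Σ N_h = 920. Stratum weights W_h = N_h/N.
x̄_st = (660·11.5 + 260·30.5) / 920 = 16.86957

x̄_st ≈ 16.870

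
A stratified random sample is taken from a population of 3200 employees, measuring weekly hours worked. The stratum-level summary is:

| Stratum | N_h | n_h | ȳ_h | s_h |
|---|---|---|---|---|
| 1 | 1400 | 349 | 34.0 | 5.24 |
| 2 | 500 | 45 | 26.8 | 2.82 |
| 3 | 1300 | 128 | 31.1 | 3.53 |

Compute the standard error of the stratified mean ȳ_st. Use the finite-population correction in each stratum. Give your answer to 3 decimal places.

SE(ȳ_st) ≈ 0.172

V̂(ȳ_st) = Σ W_h² (1 − n_h/N_h) s_h²/n_h, with W_h = N_h/N and N = 3200:
  stratum 1: (1400/3200)²·(1 − 349/1400)·5.24²/349 = 0.0113049
  stratum 2: (500/3200)²·(1 − 45/500)·2.82²/45 = 0.00392615
  stratum 3: (1300/3200)²·(1 − 128/1300)·3.53²/128 = 0.0144847
V̂(ȳ_st) = 0.0297158
SE(ȳ_st) = √0.0297158 = 0.172383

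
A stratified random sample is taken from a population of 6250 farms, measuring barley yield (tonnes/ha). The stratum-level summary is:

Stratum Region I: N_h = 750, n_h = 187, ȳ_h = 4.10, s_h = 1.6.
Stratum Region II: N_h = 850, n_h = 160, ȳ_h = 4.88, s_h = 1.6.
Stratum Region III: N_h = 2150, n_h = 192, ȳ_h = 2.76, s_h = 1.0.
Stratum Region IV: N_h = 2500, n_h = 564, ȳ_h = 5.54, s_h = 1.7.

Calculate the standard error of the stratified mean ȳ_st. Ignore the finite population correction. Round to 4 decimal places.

V̂(ȳ_st) = Σ W_h² s_h²/n_h, with W_h = N_h/N and N = 6250:
  stratum Region I: (750/6250)²·1.6²/187 = 0.000197134
  stratum Region II: (850/6250)²·1.6²/160 = 0.000295936
  stratum Region III: (2150/6250)²·1.0²/192 = 0.000616333
  stratum Region IV: (2500/6250)²·1.7²/564 = 0.000819858
V̂(ȳ_st) = 0.00192926
SE(ȳ_st) = √0.00192926 = 0.0439234

SE(ȳ_st) ≈ 0.0439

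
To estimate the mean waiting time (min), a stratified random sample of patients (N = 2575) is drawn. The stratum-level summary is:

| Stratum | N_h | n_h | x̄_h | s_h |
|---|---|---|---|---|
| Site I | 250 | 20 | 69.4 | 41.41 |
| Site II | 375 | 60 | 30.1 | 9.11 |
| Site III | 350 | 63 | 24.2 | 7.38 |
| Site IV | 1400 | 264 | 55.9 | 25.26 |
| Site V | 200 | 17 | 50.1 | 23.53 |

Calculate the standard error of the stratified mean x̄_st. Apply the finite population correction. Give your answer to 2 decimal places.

SE(x̄_st) ≈ 1.24

V̂(x̄_st) = Σ W_h² (1 − n_h/N_h) s_h²/n_h, with W_h = N_h/N and N = 2575:
  stratum Site I: (250/2575)²·(1 − 20/250)·41.41²/20 = 0.743522
  stratum Site II: (375/2575)²·(1 − 60/375)·9.11²/60 = 0.0246418
  stratum Site III: (350/2575)²·(1 − 63/350)·7.38²/63 = 0.0130969
  stratum Site IV: (1400/2575)²·(1 − 264/1400)·25.26²/264 = 0.579715
  stratum Site V: (200/2575)²·(1 − 17/200)·23.53²/17 = 0.179772
V̂(x̄_st) = 1.54075
SE(x̄_st) = √1.54075 = 1.24127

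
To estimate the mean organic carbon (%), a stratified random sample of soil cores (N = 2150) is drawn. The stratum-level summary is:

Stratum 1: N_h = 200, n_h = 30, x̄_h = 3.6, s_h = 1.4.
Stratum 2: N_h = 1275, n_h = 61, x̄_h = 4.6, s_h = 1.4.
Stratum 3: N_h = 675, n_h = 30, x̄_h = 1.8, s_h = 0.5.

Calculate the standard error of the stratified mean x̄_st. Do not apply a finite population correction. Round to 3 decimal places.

SE(x̄_st) ≈ 0.113

V̂(x̄_st) = Σ W_h² s_h²/n_h, with W_h = N_h/N and N = 2150:
  stratum 1: (200/2150)²·1.4²/30 = 0.000565351
  stratum 2: (1275/2150)²·1.4²/61 = 0.0112998
  stratum 3: (675/2150)²·0.5²/30 = 0.00082139
V̂(x̄_st) = 0.0126865
SE(x̄_st) = √0.0126865 = 0.112634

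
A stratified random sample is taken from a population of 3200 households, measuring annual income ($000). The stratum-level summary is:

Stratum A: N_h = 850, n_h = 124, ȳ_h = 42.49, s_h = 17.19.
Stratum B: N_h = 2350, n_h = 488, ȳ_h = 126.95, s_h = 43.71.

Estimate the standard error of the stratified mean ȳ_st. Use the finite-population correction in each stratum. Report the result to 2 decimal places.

SE(ȳ_st) ≈ 1.35

V̂(ȳ_st) = Σ W_h² (1 − n_h/N_h) s_h²/n_h, with W_h = N_h/N and N = 3200:
  stratum A: (850/3200)²·(1 − 124/850)·17.19²/124 = 0.14361
  stratum B: (2350/3200)²·(1 − 488/2350)·43.71²/488 = 1.67297
V̂(ȳ_st) = 1.81659
SE(ȳ_st) = √1.81659 = 1.34781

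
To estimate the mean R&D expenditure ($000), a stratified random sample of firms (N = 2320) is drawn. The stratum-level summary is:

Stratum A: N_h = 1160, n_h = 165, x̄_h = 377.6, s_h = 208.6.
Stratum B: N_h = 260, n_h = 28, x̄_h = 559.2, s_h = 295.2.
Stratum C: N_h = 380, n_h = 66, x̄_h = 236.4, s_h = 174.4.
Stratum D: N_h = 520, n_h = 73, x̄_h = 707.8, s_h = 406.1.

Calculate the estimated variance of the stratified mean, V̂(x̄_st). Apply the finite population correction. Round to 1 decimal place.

V̂(x̄_st) ≈ 199.2

V̂(x̄_st) = Σ W_h² (1 − n_h/N_h) s_h²/n_h, with W_h = N_h/N and N = 2320:
  stratum A: (1160/2320)²·(1 − 165/1160)·208.6²/165 = 56.5522
  stratum B: (260/2320)²·(1 − 28/260)·295.2²/28 = 34.8787
  stratum C: (380/2320)²·(1 − 66/380)·174.4²/66 = 10.2161
  stratum D: (520/2320)²·(1 − 73/520)·406.1²/73 = 97.5614
V̂(x̄_st) = 199.208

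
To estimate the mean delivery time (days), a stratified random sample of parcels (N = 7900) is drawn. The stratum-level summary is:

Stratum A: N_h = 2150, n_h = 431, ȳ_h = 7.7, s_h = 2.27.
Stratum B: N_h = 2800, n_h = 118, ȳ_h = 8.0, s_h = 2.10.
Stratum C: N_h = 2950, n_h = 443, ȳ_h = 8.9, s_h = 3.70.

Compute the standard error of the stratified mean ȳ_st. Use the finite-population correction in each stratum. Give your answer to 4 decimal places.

SE(ȳ_st) ≈ 0.0942

V̂(ȳ_st) = Σ W_h² (1 − n_h/N_h) s_h²/n_h, with W_h = N_h/N and N = 7900:
  stratum A: (2150/7900)²·(1 − 431/2150)·2.27²/431 = 0.000708002
  stratum B: (2800/7900)²·(1 − 118/2800)·2.10²/118 = 0.00449696
  stratum C: (2950/7900)²·(1 − 443/2950)·3.70²/443 = 0.00366203
V̂(ȳ_st) = 0.00886699
SE(ȳ_st) = √0.00886699 = 0.0941647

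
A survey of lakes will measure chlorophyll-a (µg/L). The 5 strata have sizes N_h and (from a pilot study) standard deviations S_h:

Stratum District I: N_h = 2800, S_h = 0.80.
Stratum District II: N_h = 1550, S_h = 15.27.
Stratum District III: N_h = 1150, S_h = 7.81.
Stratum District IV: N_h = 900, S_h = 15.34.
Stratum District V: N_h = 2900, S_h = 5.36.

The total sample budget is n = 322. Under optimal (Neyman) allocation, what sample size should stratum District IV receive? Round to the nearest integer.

69

Neyman allocation: n_h = n · N_h S_h / Σ N_i S_i, with n = 322.
  stratum District I: N_h·S_h = 2800·0.80 = 2240.00
  stratum District II: N_h·S_h = 1550·15.27 = 23668.50
  stratum District III: N_h·S_h = 1150·7.81 = 8981.50
  stratum District IV: N_h·S_h = 900·15.34 = 13806.00
  stratum District V: N_h·S_h = 2900·5.36 = 15544.00
Σ N_h S_h = 64240.00
n for stratum District IV = 322·13806.00/64240.00 = 69.202 → 69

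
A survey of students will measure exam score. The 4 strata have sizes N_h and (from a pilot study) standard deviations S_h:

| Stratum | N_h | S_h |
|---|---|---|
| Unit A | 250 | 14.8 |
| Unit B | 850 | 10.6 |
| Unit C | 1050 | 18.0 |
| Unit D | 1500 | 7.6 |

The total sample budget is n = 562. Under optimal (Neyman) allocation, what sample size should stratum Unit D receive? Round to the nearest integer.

Neyman allocation: n_h = n · N_h S_h / Σ N_i S_i, with n = 562.
  stratum Unit A: N_h·S_h = 250·14.8 = 3700.00
  stratum Unit B: N_h·S_h = 850·10.6 = 9010.00
  stratum Unit C: N_h·S_h = 1050·18.0 = 18900.00
  stratum Unit D: N_h·S_h = 1500·7.6 = 11400.00
Σ N_h S_h = 43010.00
n for stratum Unit D = 562·11400.00/43010.00 = 148.961 → 149

149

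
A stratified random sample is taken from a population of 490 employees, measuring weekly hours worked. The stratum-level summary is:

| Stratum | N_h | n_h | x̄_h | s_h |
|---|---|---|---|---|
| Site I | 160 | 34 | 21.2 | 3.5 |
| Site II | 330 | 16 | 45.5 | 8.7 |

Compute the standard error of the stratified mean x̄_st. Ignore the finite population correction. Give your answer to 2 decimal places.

SE(x̄_st) ≈ 1.48

V̂(x̄_st) = Σ W_h² s_h²/n_h, with W_h = N_h/N and N = 490:
  stratum Site I: (160/490)²·3.5²/34 = 0.0384154
  stratum Site II: (330/490)²·8.7²/16 = 2.14563
V̂(x̄_st) = 2.18404
SE(x̄_st) = √2.18404 = 1.47785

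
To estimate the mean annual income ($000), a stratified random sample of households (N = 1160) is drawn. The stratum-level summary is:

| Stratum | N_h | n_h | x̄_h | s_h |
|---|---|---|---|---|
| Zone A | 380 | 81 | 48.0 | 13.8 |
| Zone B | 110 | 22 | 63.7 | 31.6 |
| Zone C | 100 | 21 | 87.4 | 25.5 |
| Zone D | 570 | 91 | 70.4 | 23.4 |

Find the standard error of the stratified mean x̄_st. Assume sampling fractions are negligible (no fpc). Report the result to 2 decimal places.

V̂(x̄_st) = Σ W_h² s_h²/n_h, with W_h = N_h/N and N = 1160:
  stratum Zone A: (380/1160)²·13.8²/81 = 0.252304
  stratum Zone B: (110/1160)²·31.6²/22 = 0.408151
  stratum Zone C: (100/1160)²·25.5²/21 = 0.230115
  stratum Zone D: (570/1160)²·23.4²/91 = 1.45286
V̂(x̄_st) = 2.34343
SE(x̄_st) = √2.34343 = 1.53083

SE(x̄_st) ≈ 1.53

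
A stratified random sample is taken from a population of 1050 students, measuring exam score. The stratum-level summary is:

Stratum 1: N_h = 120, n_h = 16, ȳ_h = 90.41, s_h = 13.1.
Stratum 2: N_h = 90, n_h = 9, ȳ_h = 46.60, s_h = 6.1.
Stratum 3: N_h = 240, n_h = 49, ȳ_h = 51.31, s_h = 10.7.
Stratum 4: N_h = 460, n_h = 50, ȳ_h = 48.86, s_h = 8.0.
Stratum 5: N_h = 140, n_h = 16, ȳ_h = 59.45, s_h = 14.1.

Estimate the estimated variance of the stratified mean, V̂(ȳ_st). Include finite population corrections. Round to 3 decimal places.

V̂(ȳ_st) = Σ W_h² (1 − n_h/N_h) s_h²/n_h, with W_h = N_h/N and N = 1050:
  stratum 1: (120/1050)²·(1 − 16/120)·13.1²/16 = 0.121411
  stratum 2: (90/1050)²·(1 − 9/90)·6.1²/9 = 0.027338
  stratum 3: (240/1050)²·(1 − 49/240)·10.7²/49 = 0.0971488
  stratum 4: (460/1050)²·(1 − 50/460)·8.0²/50 = 0.218964
  stratum 5: (140/1050)²·(1 − 16/140)·14.1²/16 = 0.195654
V̂(ȳ_st) = 0.660516

V̂(ȳ_st) ≈ 0.661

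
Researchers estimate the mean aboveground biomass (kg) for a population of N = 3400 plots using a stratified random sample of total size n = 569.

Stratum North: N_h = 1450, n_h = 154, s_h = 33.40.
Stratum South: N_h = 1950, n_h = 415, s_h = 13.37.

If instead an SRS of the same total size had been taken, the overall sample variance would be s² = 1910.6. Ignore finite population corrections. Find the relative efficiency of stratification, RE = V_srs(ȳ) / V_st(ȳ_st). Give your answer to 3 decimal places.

V̂(ȳ_st) = Σ W_h² s_h²/n_h, with W_h = N_h/N and N = 3400:
  stratum North: (1450/3400)²·33.40²/154 = 1.3175
  stratum South: (1950/3400)²·13.37²/415 = 0.141686
V_st = 1.45918
V_srs = s²/n = 1910.6/569 = 3.35782
Relative efficiency = V_srs / V_st = 3.35782/1.45918 = 2.3012

RE ≈ 2.301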